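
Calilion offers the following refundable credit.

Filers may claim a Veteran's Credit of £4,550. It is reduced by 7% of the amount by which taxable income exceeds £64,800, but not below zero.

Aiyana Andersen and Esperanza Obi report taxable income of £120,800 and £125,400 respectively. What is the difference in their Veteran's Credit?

Aiyana (£120,800): Veteran's Credit: 7% of the £56,000 excess over £64,800 is £3,920; credit = £4,550 − £3,920 = £630.
Esperanza (£125,400): Veteran's Credit: 7% of the £60,600 excess over £64,800 is £4,242; credit = £4,550 − £4,242 = £308.
Difference: |£630 − £308| = £322.

£322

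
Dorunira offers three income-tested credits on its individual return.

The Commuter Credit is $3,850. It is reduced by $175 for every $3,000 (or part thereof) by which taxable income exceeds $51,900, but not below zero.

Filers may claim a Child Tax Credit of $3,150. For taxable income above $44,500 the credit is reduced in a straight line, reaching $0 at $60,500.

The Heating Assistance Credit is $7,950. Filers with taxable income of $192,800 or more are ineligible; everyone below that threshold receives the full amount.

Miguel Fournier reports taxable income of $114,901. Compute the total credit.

$7,950

Commuter Credit: income exceeds $51,900 by $63,001 → 22 increments × $175 = $3,850 ≥ base, so the credit is $0.
Child Tax Credit: $114,901 is at or above $60,500, so the credit is $0.
Heating Assistance Credit: $114,901 is below the $192,800 cutoff, so the full $7,950 applies.
Total: $0 + $0 + $7,950 = $7,950.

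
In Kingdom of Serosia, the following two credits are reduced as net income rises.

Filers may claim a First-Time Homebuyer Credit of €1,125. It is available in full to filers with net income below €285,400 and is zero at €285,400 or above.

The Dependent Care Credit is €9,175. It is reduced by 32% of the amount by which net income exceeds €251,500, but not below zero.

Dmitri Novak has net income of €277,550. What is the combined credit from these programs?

€1,964

First-Time Homebuyer Credit: €277,550 is below the €285,400 cutoff, so the full €1,125 applies.
Dependent Care Credit: 32% of the €26,050 excess over €251,500 is €8,336; credit = €9,175 − €8,336 = €839.
Total: €1,125 + €839 = €1,964.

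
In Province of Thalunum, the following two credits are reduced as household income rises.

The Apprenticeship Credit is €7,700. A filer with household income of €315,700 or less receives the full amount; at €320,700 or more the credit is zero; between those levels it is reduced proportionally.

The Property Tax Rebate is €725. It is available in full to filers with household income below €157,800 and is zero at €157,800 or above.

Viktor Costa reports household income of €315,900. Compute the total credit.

€7,392

Apprenticeship Credit: €315,900 is €200 into a €5,000 phase-out range, leaving 4,800/5,000 of the credit: €7,700 × 4,800/5,000 = €7,392.
Property Tax Rebate: €315,900 meets or exceeds the €157,800 cutoff, so the credit is €0.
Total: €7,392 + €0 = €7,392.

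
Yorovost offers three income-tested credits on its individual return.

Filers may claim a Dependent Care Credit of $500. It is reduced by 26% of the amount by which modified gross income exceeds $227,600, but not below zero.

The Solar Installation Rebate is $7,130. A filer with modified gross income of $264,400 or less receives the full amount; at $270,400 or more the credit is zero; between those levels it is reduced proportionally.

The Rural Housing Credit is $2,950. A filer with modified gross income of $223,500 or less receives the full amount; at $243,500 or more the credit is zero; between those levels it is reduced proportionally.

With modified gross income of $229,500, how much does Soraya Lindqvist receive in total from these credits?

Dependent Care Credit: 26% of the $1,900 excess over $227,600 is $494; credit = $500 − $494 = $6.
Solar Installation Rebate: $229,500 is at or below the $264,400 threshold, so the full $7,130 applies.
Rural Housing Credit: $229,500 is $6,000 into a $20,000 phase-out range, leaving 14,000/20,000 of the credit: $2,950 × 14,000/20,000 = $2,065.
Total: $6 + $7,130 + $2,065 = $9,201.

$9,201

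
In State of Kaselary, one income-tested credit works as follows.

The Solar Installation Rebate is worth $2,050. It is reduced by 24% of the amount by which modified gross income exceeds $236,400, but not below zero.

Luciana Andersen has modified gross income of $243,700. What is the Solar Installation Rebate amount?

Solar Installation Rebate: 24% of the $7,300 excess over $236,400 is $1,752; credit = $2,050 − $1,752 = $298.

$298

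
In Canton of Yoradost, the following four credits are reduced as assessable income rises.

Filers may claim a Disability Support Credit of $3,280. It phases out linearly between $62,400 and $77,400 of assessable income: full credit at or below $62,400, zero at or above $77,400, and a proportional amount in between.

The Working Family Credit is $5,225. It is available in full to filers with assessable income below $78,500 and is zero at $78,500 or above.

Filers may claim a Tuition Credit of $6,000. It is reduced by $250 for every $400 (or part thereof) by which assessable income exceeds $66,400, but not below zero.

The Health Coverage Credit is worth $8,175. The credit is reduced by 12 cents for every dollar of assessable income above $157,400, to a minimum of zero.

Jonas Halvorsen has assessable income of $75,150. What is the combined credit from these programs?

$14,392

Disability Support Credit: $75,150 is $12,750 into a $15,000 phase-out range, leaving 2,250/15,000 of the credit: $3,280 × 2,250/15,000 = $492.
Working Family Credit: $75,150 is below the $78,500 cutoff, so the full $5,225 applies.
Tuition Credit: income exceeds $66,400 by $8,750, which is 22 full-or-partial $400 increments; reduction = 22 × $250 = $5,500, leaving $500.
Health Coverage Credit: $75,150 is at or below the $157,400 threshold, so the full $8,175 applies.
Total: $492 + $5,225 + $500 + $8,175 = $14,392.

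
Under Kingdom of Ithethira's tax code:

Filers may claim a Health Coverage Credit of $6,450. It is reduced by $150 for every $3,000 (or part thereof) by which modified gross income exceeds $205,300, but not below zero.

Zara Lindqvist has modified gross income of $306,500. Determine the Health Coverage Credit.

$1,350

Health Coverage Credit: income exceeds $205,300 by $101,200, which is 34 full-or-partial $3,000 increments; reduction = 34 × $150 = $5,100, leaving $1,350.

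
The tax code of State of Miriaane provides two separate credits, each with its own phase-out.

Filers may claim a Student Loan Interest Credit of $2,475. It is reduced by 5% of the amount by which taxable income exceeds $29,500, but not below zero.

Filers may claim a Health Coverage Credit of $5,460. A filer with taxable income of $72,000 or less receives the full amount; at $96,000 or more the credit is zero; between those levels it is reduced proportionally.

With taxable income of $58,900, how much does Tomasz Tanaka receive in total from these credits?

$6,465

Student Loan Interest Credit: 5% of the $29,400 excess over $29,500 is $1,470; credit = $2,475 − $1,470 = $1,005.
Health Coverage Credit: $58,900 is at or below the $72,000 threshold, so the full $5,460 applies.
Total: $1,005 + $5,460 = $6,465.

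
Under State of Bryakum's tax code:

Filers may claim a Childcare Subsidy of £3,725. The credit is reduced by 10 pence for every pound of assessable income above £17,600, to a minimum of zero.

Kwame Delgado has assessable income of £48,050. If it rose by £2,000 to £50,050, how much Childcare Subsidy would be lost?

At £48,050 — 10% of the £30,450 excess over £17,600 is £3,045; credit = £3,725 − £3,045 = £680.
At £50,050 — 10% of the £32,450 excess over £17,600 is £3,245; credit = £3,725 − £3,245 = £480.
Lost: £680 − £480 = £200.

£200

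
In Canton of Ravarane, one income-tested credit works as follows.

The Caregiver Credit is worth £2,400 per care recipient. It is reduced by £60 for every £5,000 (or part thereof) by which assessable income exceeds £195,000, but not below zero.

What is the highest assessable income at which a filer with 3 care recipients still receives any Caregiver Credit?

£790,000

Full credit = 3 × £2,400 = £7,200.
After 119 increments the reduction is 119 × £60 = £7,140, leaving £60; one more increment wipes it out. Increment 119 ends at excess 119 × £5,000 = £595,000, so the highest qualifying income is £195,000 + £595,000 = £790,000.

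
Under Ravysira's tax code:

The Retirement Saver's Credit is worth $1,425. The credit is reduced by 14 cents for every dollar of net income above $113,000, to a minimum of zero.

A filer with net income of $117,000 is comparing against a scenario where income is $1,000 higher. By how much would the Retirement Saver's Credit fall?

$140

At $117,000 — 14% of the $4,000 excess over $113,000 is $560; credit = $1,425 − $560 = $865.
At $118,000 — 14% of the $5,000 excess over $113,000 is $700; credit = $1,425 − $700 = $725.
Lost: $865 − $725 = $140.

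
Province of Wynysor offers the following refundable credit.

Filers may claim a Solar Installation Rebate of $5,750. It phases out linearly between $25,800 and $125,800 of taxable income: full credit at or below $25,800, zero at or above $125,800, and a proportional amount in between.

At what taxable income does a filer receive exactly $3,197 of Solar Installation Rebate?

$70,200

$3,197 is 3,197/5,750 of the full $5,750, so 2,553/5,750 of the $100,000 range has been used: income = $25,800 + $100,000 × 2,553/5,750 = $70,200.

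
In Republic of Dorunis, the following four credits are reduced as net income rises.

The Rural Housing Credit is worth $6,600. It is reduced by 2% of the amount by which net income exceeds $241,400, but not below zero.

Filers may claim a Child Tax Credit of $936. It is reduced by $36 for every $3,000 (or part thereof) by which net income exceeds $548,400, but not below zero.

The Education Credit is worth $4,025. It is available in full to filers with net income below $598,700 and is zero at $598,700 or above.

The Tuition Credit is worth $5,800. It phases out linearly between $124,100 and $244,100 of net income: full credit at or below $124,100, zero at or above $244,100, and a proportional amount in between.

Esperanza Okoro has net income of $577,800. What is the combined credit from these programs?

Rural Housing Credit: 2% of the $336,400 excess over $241,400 is $6,728 ≥ base, so the credit is $0.
Child Tax Credit: income exceeds $548,400 by $29,400, which is 10 full-or-partial $3,000 increments; reduction = 10 × $36 = $360, leaving $576.
Education Credit: $577,800 is below the $598,700 cutoff, so the full $4,025 applies.
Tuition Credit: $577,800 is at or above $244,100, so the credit is $0.
Total: $0 + $576 + $4,025 + $0 = $4,601.

$4,601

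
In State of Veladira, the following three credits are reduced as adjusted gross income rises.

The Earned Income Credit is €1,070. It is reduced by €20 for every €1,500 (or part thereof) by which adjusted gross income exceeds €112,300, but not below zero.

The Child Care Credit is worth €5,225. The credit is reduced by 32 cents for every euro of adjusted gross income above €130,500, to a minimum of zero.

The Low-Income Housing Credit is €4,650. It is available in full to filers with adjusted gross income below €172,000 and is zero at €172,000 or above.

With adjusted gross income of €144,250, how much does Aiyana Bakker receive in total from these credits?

€6,105

Earned Income Credit: income exceeds €112,300 by €31,950, which is 22 full-or-partial €1,500 increments; reduction = 22 × €20 = €440, leaving €630.
Child Care Credit: 32% of the €13,750 excess over €130,500 is €4,400; credit = €5,225 − €4,400 = €825.
Low-Income Housing Credit: €144,250 is below the €172,000 cutoff, so the full €4,650 applies.
Total: €630 + €825 + €4,650 = €6,105.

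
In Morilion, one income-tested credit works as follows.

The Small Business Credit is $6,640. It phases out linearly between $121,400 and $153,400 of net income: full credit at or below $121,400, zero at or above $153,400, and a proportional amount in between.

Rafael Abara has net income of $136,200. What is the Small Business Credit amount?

Small Business Credit: $136,200 is $14,800 into a $32,000 phase-out range, leaving 17,200/32,000 of the credit: $6,640 × 17,200/32,000 = $3,569.

$3,569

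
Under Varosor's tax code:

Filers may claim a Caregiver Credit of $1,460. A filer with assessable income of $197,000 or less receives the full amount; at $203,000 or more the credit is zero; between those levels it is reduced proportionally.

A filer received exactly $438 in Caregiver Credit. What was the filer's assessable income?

$438 is 438/1,460 of the full $1,460, so 1,022/1,460 of the $6,000 range has been used: income = $197,000 + $6,000 × 1,022/1,460 = $201,200.

$201,200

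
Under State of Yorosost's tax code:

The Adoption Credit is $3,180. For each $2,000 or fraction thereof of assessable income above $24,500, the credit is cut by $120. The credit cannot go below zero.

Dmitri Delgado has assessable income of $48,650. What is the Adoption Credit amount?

$1,620

Adoption Credit: income exceeds $24,500 by $24,150, which is 13 full-or-partial $2,000 increments; reduction = 13 × $120 = $1,560, leaving $1,620.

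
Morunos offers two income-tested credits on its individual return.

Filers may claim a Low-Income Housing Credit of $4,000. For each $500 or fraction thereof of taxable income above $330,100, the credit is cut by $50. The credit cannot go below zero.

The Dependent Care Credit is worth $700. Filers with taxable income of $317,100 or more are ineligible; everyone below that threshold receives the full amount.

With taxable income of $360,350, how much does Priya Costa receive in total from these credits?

$950

Low-Income Housing Credit: income exceeds $330,100 by $30,250, which is 61 full-or-partial $500 increments; reduction = 61 × $50 = $3,050, leaving $950.
Dependent Care Credit: $360,350 meets or exceeds the $317,100 cutoff, so the credit is $0.
Total: $950 + $0 = $950.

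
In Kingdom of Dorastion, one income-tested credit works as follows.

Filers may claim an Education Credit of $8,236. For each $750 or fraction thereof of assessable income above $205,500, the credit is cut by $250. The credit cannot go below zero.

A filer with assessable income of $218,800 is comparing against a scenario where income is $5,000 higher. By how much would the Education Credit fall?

At $218,800 — income exceeds $205,500 by $13,300, which is 18 full-or-partial $750 increments; reduction = 18 × $250 = $4,500, leaving $3,736.
At $223,800 — income exceeds $205,500 by $18,300, which is 25 full-or-partial $750 increments; reduction = 25 × $250 = $6,250, leaving $1,986.
Lost: $3,736 − $1,986 = $1,750.

$1,750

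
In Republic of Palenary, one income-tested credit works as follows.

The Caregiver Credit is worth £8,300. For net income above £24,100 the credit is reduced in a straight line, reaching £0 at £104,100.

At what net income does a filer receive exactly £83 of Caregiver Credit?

£103,300

£83 is 83/8,300 of the full £8,300, so 8,217/8,300 of the £80,000 range has been used: income = £24,100 + £80,000 × 8,217/8,300 = £103,300.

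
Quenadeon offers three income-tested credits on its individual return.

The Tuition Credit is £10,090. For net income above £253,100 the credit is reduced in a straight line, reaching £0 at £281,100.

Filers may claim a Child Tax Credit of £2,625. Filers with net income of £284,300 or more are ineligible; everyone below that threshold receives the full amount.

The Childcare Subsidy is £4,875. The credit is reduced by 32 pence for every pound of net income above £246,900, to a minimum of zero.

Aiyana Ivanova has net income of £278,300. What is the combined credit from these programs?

£3,634

Tuition Credit: £278,300 is £25,200 into a £28,000 phase-out range, leaving 2,800/28,000 of the credit: £10,090 × 2,800/28,000 = £1,009.
Child Tax Credit: £278,300 is below the £284,300 cutoff, so the full £2,625 applies.
Childcare Subsidy: 32% of the £31,400 excess over £246,900 is £10,048 ≥ base, so the credit is £0.
Total: £1,009 + £2,625 + £0 = £3,634.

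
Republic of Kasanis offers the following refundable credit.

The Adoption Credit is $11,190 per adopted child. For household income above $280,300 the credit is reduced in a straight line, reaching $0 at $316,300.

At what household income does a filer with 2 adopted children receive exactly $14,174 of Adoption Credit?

Full credit = 2 × $11,190 = $22,380.
$14,174 is 14,174/22,380 of the full $22,380, so 8,206/22,380 of the $36,000 range has been used: income = $280,300 + $36,000 × 8,206/22,380 = $293,500.

$293,500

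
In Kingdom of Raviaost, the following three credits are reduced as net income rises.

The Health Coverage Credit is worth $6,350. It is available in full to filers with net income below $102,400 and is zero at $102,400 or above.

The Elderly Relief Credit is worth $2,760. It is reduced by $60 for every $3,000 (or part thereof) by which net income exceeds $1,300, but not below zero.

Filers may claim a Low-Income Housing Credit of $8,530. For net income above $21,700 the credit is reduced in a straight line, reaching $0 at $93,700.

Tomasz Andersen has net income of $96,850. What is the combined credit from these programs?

Health Coverage Credit: $96,850 is below the $102,400 cutoff, so the full $6,350 applies.
Elderly Relief Credit: income exceeds $1,300 by $95,550, which is 32 full-or-partial $3,000 increments; reduction = 32 × $60 = $1,920, leaving $840.
Low-Income Housing Credit: $96,850 is at or above $93,700, so the credit is $0.
Total: $6,350 + $840 + $0 = $7,190.

$7,190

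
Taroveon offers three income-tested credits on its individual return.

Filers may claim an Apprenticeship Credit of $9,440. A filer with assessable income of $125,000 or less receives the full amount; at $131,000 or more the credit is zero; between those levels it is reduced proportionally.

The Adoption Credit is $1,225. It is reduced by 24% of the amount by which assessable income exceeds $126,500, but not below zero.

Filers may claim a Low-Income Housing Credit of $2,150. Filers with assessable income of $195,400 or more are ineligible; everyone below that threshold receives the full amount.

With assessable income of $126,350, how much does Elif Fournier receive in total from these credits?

Apprenticeship Credit: $126,350 is $1,350 into a $6,000 phase-out range, leaving 4,650/6,000 of the credit: $9,440 × 4,650/6,000 = $7,316.
Adoption Credit: $126,350 is at or below the $126,500 threshold, so the full $1,225 applies.
Low-Income Housing Credit: $126,350 is below the $195,400 cutoff, so the full $2,150 applies.
Total: $7,316 + $1,225 + $2,150 = $10,691.

$10,691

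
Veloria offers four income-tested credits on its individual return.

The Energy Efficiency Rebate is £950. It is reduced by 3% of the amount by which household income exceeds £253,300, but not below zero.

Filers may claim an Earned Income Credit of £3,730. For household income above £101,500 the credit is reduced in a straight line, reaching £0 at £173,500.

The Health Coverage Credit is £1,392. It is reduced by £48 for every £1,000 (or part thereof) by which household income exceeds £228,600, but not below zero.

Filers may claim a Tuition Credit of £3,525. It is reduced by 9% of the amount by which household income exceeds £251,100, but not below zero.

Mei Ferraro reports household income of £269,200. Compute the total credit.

£2,369

Energy Efficiency Rebate: 3% of the £15,900 excess over £253,300 is £477; credit = £950 − £477 = £473.
Earned Income Credit: £269,200 is at or above £173,500, so the credit is £0.
Health Coverage Credit: income exceeds £228,600 by £40,600 → 41 increments × £48 = £1,968 ≥ base, so the credit is £0.
Tuition Credit: 9% of the £18,100 excess over £251,100 is £1,629; credit = £3,525 − £1,629 = £1,896.
Total: £473 + £0 + £0 + £1,896 = £2,369.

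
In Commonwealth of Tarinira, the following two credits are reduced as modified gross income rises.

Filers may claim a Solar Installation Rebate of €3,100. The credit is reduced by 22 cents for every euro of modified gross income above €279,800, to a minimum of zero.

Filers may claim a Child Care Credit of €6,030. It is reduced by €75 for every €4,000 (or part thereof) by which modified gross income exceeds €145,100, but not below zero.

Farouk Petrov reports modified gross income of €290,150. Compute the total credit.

€4,078

Solar Installation Rebate: 22% of the €10,350 excess over €279,800 is €2,277; credit = €3,100 − €2,277 = €823.
Child Care Credit: income exceeds €145,100 by €145,050, which is 37 full-or-partial €4,000 increments; reduction = 37 × €75 = €2,775, leaving €3,255.
Total: €823 + €3,255 = €4,078.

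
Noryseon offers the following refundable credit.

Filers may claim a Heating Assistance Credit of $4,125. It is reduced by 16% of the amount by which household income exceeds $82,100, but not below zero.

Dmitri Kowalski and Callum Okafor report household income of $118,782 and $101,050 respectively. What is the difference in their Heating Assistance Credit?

Dmitri ($118,782): Heating Assistance Credit: 16% of the $36,682 excess over $82,100 is $5,869.12 ≥ base, so the credit is $0.
Callum ($101,050): Heating Assistance Credit: 16% of the $18,950 excess over $82,100 is $3,032; credit = $4,125 − $3,032 = $1,093.
Difference: |$0 − $1,093| = $1,093.

$1,093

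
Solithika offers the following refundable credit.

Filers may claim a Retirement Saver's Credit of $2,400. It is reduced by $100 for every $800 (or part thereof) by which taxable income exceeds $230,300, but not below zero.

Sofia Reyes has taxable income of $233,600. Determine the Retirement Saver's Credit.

Retirement Saver's Credit: income exceeds $230,300 by $3,300, which is 5 full-or-partial $800 increments; reduction = 5 × $100 = $500, leaving $1,900.

$1,900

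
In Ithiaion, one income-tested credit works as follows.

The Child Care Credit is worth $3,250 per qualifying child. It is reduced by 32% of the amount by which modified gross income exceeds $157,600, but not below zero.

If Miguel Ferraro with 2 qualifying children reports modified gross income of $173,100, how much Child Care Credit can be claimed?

Child Care Credit: base = 2 × $3,250 = $6,500. 32% of the $15,500 excess over $157,600 is $4,960; credit = $6,500 − $4,960 = $1,540.

$1,540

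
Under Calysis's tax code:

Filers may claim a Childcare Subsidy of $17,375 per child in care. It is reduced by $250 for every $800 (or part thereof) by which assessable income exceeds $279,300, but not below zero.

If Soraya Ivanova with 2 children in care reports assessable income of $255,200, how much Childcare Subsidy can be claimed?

$34,750

Childcare Subsidy: base = 2 × $17,375 = $34,750. $255,200 is at or below the $279,300 threshold, so the full $34,750 applies.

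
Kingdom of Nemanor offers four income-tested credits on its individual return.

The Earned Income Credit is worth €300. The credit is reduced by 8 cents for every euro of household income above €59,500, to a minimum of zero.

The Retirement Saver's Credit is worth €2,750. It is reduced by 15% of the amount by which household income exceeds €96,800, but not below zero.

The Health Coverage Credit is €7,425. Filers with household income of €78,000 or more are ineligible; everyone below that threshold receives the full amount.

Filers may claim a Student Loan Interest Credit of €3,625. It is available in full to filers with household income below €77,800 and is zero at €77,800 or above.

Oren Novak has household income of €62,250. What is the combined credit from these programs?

Earned Income Credit: 8% of the €2,750 excess over €59,500 is €220; credit = €300 − €220 = €80.
Retirement Saver's Credit: €62,250 is at or below the €96,800 threshold, so the full €2,750 applies.
Health Coverage Credit: €62,250 is below the €78,000 cutoff, so the full €7,425 applies.
Student Loan Interest Credit: €62,250 is below the €77,800 cutoff, so the full €3,625 applies.
Total: €80 + €2,750 + €7,425 + €3,625 = €13,880.

€13,880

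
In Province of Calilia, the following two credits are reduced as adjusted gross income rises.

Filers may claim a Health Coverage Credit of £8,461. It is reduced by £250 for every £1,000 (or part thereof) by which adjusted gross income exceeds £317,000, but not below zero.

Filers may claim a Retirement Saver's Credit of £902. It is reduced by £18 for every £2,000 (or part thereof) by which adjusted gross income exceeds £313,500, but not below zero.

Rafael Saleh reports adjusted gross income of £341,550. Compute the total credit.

Health Coverage Credit: income exceeds £317,000 by £24,550, which is 25 full-or-partial £1,000 increments; reduction = 25 × £250 = £6,250, leaving £2,211.
Retirement Saver's Credit: income exceeds £313,500 by £28,050, which is 15 full-or-partial £2,000 increments; reduction = 15 × £18 = £270, leaving £632.
Total: £2,211 + £632 = £2,843.

£2,843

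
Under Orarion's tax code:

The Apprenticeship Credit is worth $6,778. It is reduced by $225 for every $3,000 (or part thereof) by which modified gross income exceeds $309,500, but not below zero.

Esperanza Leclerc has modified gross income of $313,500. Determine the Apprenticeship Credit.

Apprenticeship Credit: income exceeds $309,500 by $4,000, which is 2 full-or-partial $3,000 increments; reduction = 2 × $225 = $450, leaving $6,328.

$6,328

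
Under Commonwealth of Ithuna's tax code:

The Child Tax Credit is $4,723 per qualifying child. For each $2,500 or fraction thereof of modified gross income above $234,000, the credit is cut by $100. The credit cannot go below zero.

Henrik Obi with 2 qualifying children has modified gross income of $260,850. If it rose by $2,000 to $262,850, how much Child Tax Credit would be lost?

At $260,850 — base = 2 × $4,723 = $9,446. income exceeds $234,000 by $26,850, which is 11 full-or-partial $2,500 increments; reduction = 11 × $100 = $1,100, leaving $8,346.
At $262,850 — base = 2 × $4,723 = $9,446. income exceeds $234,000 by $28,850, which is 12 full-or-partial $2,500 increments; reduction = 12 × $100 = $1,200, leaving $8,246.
Lost: $8,346 − $8,246 = $100.

$100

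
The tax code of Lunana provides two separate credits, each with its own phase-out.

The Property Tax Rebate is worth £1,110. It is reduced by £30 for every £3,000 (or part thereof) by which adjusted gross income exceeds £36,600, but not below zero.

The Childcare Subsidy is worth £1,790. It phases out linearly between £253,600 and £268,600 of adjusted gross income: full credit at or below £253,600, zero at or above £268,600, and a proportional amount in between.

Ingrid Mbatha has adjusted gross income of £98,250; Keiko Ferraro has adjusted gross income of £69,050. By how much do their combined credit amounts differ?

Ingrid (£98,250): Property Tax Rebate: income exceeds £36,600 by £61,650, which is 21 full-or-partial £3,000 increments; reduction = 21 × £30 = £630, leaving £480. Childcare Subsidy: £98,250 is at or below the £253,600 threshold, so the full £1,790 applies. total £480 + £1,790 = £2,270
Keiko (£69,050): Property Tax Rebate: income exceeds £36,600 by £32,450, which is 11 full-or-partial £3,000 increments; reduction = 11 × £30 = £330, leaving £780. Childcare Subsidy: £69,050 is at or below the £253,600 threshold, so the full £1,790 applies. total £780 + £1,790 = £2,570
Difference: |£2,270 − £2,570| = £300.

£300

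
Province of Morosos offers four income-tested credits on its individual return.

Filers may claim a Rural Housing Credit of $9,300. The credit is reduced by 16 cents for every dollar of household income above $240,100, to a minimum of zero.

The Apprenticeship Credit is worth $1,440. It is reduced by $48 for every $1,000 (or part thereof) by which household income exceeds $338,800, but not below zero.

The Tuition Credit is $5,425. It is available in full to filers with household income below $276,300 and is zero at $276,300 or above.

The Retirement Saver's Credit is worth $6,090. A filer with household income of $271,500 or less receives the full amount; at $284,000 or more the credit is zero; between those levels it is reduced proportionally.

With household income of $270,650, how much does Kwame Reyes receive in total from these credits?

$17,367

Rural Housing Credit: 16% of the $30,550 excess over $240,100 is $4,888; credit = $9,300 − $4,888 = $4,412.
Apprenticeship Credit: $270,650 is at or below the $338,800 threshold, so the full $1,440 applies.
Tuition Credit: $270,650 is below the $276,300 cutoff, so the full $5,425 applies.
Retirement Saver's Credit: $270,650 is at or below the $271,500 threshold, so the full $6,090 applies.
Total: $4,412 + $1,440 + $5,425 + $6,090 = $17,367.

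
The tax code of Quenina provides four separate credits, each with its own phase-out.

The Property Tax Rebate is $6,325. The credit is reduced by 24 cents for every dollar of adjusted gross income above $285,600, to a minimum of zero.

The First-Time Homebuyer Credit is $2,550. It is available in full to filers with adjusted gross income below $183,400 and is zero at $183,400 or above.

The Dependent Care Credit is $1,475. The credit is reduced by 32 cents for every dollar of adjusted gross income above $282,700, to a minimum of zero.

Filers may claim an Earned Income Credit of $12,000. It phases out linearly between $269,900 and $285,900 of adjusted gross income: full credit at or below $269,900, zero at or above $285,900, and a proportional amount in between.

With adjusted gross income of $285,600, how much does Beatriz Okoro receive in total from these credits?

$7,097

Property Tax Rebate: $285,600 is at or below the $285,600 threshold, so the full $6,325 applies.
First-Time Homebuyer Credit: $285,600 meets or exceeds the $183,400 cutoff, so the credit is $0.
Dependent Care Credit: 32% of the $2,900 excess over $282,700 is $928; credit = $1,475 − $928 = $547.
Earned Income Credit: $285,600 is $15,700 into a $16,000 phase-out range, leaving 300/16,000 of the credit: $12,000 × 300/16,000 = $225.
Total: $6,325 + $0 + $547 + $225 = $7,097.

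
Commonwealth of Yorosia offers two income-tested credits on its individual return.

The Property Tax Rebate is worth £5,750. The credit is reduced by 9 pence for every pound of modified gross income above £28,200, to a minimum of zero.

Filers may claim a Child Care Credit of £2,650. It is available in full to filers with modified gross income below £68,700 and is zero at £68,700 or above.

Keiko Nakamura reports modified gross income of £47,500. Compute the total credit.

Property Tax Rebate: 9% of the £19,300 excess over £28,200 is £1,737; credit = £5,750 − £1,737 = £4,013.
Child Care Credit: £47,500 is below the £68,700 cutoff, so the full £2,650 applies.
Total: £4,013 + £2,650 = £6,663.

£6,663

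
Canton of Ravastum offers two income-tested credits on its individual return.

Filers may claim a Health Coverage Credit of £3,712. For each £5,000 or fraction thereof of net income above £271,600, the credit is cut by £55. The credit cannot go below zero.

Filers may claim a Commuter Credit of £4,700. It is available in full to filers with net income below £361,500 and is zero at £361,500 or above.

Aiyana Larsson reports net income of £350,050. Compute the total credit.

Health Coverage Credit: income exceeds £271,600 by £78,450, which is 16 full-or-partial £5,000 increments; reduction = 16 × £55 = £880, leaving £2,832.
Commuter Credit: £350,050 is below the £361,500 cutoff, so the full £4,700 applies.
Total: £2,832 + £4,700 = £7,532.

£7,532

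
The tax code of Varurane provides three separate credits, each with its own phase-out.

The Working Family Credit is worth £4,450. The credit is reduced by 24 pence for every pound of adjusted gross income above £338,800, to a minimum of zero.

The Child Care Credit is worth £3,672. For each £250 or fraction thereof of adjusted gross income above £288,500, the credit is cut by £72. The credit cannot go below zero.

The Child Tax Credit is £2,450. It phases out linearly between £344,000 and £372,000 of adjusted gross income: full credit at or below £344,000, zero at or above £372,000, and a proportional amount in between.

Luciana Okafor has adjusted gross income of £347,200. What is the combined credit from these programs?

£4,604

Working Family Credit: 24% of the £8,400 excess over £338,800 is £2,016; credit = £4,450 − £2,016 = £2,434.
Child Care Credit: income exceeds £288,500 by £58,700 → 235 increments × £72 = £16,920 ≥ base, so the credit is £0.
Child Tax Credit: £347,200 is £3,200 into a £28,000 phase-out range, leaving 24,800/28,000 of the credit: £2,450 × 24,800/28,000 = £2,170.
Total: £2,434 + £0 + £2,170 = £4,604.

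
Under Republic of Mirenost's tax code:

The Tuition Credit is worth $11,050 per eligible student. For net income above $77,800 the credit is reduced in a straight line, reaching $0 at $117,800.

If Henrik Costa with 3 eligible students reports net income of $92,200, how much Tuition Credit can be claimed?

Tuition Credit: base = 3 × $11,050 = $33,150. $92,200 is $14,400 into a $40,000 phase-out range, leaving 25,600/40,000 of the credit: $33,150 × 25,600/40,000 = $21,216.

$21,216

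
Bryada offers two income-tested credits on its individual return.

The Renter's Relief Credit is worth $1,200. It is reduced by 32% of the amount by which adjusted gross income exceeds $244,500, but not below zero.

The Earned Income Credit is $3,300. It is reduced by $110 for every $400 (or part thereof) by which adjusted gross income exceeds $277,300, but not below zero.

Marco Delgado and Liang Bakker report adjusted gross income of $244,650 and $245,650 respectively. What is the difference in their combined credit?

$320

Marco ($244,650): Renter's Relief Credit: 32% of the $150 excess over $244,500 is $48; credit = $1,200 − $48 = $1,152. Earned Income Credit: $244,650 is at or below the $277,300 threshold, so the full $3,300 applies. total $1,152 + $3,300 = $4,452
Liang ($245,650): Renter's Relief Credit: 32% of the $1,150 excess over $244,500 is $368; credit = $1,200 − $368 = $832. Earned Income Credit: $245,650 is at or below the $277,300 threshold, so the full $3,300 applies. total $832 + $3,300 = $4,132
Difference: |$4,452 − $4,132| = $320.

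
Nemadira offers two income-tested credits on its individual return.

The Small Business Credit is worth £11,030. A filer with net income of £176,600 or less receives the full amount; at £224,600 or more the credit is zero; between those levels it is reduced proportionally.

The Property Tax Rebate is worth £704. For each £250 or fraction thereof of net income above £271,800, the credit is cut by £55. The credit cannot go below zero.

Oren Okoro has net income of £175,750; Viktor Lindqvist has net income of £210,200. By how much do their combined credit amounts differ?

Oren (£175,750): Small Business Credit: £175,750 is at or below the £176,600 threshold, so the full £11,030 applies. Property Tax Rebate: £175,750 is at or below the £271,800 threshold, so the full £704 applies. total £11,030 + £704 = £11,734
Viktor (£210,200): Small Business Credit: £210,200 is £33,600 into a £48,000 phase-out range, leaving 14,400/48,000 of the credit: £11,030 × 14,400/48,000 = £3,309. Property Tax Rebate: £210,200 is at or below the £271,800 threshold, so the full £704 applies. total £3,309 + £704 = £4,013
Difference: |£11,734 − £4,013| = £7,721.

£7,721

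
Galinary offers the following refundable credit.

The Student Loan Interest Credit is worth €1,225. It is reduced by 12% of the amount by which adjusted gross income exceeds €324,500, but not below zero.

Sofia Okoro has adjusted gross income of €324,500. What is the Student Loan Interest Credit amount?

Student Loan Interest Credit: €324,500 is at or below the €324,500 threshold, so the full €1,225 applies.

€1,225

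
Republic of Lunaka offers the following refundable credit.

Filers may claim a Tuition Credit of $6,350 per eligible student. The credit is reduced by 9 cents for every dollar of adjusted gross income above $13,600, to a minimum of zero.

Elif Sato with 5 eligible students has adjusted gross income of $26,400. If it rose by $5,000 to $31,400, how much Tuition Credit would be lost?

$450

At $26,400 — base = 5 × $6,350 = $31,750. 9% of the $12,800 excess over $13,600 is $1,152; credit = $31,750 − $1,152 = $30,598.
At $31,400 — base = 5 × $6,350 = $31,750. 9% of the $17,800 excess over $13,600 is $1,602; credit = $31,750 − $1,602 = $30,148.
Lost: $30,598 − $30,148 = $450.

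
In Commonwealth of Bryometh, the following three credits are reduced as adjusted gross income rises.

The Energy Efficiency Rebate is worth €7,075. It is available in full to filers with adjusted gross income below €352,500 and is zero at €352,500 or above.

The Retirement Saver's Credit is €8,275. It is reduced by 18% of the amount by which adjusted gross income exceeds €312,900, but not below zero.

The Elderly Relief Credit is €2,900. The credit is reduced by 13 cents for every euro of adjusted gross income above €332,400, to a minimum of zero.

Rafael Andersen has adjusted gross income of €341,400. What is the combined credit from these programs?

€11,950

Energy Efficiency Rebate: €341,400 is below the €352,500 cutoff, so the full €7,075 applies.
Retirement Saver's Credit: 18% of the €28,500 excess over €312,900 is €5,130; credit = €8,275 − €5,130 = €3,145.
Elderly Relief Credit: 13% of the €9,000 excess over €332,400 is €1,170; credit = €2,900 − €1,170 = €1,730.
Total: €7,075 + €3,145 + €1,730 = €11,950.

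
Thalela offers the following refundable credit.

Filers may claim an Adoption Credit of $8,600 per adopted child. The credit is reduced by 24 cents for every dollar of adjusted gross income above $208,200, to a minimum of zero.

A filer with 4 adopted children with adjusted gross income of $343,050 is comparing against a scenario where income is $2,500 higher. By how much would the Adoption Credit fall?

At $343,050 — base = 4 × $8,600 = $34,400. 24% of the $134,850 excess over $208,200 is $32,364; credit = $34,400 − $32,364 = $2,036.
At $345,550 — base = 4 × $8,600 = $34,400. 24% of the $137,350 excess over $208,200 is $32,964; credit = $34,400 − $32,964 = $1,436.
Lost: $2,036 − $1,436 = $600.

$600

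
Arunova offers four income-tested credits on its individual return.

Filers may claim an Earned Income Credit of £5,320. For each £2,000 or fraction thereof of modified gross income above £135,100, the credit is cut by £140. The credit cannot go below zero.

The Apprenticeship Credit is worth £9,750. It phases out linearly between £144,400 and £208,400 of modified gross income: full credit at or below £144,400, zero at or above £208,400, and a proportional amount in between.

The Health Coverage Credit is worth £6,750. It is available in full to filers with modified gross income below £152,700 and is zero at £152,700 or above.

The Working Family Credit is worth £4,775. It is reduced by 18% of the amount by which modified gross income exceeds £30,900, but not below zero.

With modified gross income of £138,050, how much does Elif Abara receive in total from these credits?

Earned Income Credit: income exceeds £135,100 by £2,950, which is 2 full-or-partial £2,000 increments; reduction = 2 × £140 = £280, leaving £5,040.
Apprenticeship Credit: £138,050 is at or below the £144,400 threshold, so the full £9,750 applies.
Health Coverage Credit: £138,050 is below the £152,700 cutoff, so the full £6,750 applies.
Working Family Credit: 18% of the £107,150 excess over £30,900 is £19,287 ≥ base, so the credit is £0.
Total: £5,040 + £9,750 + £6,750 + £0 = £21,540.

£21,540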